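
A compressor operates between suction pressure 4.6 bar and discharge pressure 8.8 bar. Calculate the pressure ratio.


PR = P_high / P_low
PR = 8.8 / 4.6
PR = 1.913

1.913


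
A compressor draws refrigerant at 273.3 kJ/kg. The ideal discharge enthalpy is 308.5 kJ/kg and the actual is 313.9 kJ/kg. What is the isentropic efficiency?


dh_ideal = 308.5 - 273.3 = 35.2 kJ/kg
dh_actual = 313.9 - 273.3 = 40.6 kJ/kg
eta_s = dh_ideal / dh_actual = 35.2 / 40.6
eta_s = 0.867

0.867


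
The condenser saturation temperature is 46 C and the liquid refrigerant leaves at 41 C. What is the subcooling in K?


Subcooling = T_cond - T_liquid
Subcooling = 46 - 41
Subcooling = 5 K

5


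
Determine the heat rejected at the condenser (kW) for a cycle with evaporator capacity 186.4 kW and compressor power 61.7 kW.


Q_cond = Q_evap + W
Q_cond = 186.4 + 61.7
Q_cond = 248.1 kW

248.1


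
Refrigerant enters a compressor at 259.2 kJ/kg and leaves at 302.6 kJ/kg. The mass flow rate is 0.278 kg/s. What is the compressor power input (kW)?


dh = 302.6 - 259.2 = 43.4 kJ/kg
W = m_dot * dh = 0.278 * 43.4 = 12.07 kW

12.07


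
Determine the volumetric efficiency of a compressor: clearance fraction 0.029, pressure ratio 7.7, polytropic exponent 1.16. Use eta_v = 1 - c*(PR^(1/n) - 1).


PR^(1/n) = 7.7^(1/1.16) = 5.81053528
eta_v = 1 - 0.029 * (5.81053528 - 1)
eta_v = 0.8605

0.8605


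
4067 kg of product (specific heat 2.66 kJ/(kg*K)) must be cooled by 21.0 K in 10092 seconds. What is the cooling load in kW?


Q = m * cp * dT / t
Q = 4067 * 2.66 * 21.0 / 10092
Q = 22.511 kW

22.511


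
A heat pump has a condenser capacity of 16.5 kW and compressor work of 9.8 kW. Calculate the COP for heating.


COP_hp = Q_cond / W
COP_hp = 16.5 / 9.8
COP_hp = 1.684

1.684


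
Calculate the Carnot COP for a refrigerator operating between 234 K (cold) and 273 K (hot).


dT = 273 - 234 = 39 K
COP_carnot = T_cold / dT = 234 / 39
COP_carnot = 6.0

6.0


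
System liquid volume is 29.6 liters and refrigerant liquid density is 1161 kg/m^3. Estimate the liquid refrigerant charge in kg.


Charge = V * rho / 1000
Charge = 29.6 * 1161 / 1000
Charge = 34.37 kg

34.37


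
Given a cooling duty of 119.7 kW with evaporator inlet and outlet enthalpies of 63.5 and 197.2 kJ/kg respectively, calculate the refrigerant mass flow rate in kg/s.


dh = 197.2 - 63.5 = 133.7 kJ/kg
m_dot = Q / dh = 119.7 / 133.7 = 0.8953 kg/s

0.8953


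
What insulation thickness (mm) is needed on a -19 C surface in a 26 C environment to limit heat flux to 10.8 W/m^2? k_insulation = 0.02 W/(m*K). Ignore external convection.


dT = 26 - (-19) = 45 K
thickness = k * dT / q_max * 1000
thickness = 0.02 * 45 / 10.8 * 1000
thickness = 83.3 mm

83.3


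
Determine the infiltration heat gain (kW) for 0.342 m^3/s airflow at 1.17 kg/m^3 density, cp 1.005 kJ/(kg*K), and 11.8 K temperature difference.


Q = V_dot * rho * cp * dT
Q = 0.342 * 1.17 * 1.005 * 11.8
Q = 4.745 kW

4.745


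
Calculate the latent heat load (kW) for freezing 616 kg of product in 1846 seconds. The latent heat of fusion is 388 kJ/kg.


Q_lat = m * h_fg / t
Q_lat = 616 * 388 / 1846
Q_lat = 129.47 kW

129.47


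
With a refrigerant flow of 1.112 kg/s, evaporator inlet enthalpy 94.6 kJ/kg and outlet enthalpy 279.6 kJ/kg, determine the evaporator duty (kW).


dh = 279.6 - 94.6 = 185.0 kJ/kg
Q_evap = m_dot * dh = 1.112 * 185.0
Q_evap = 205.72 kW

205.72


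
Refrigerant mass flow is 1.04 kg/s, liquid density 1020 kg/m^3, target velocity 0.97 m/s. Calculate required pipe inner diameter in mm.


A = m_dot / (rho * v) = 1.04 / (1020 * 0.97) = 0.001051142106 m^2
d = sqrt(4*A/pi) * 1000
d = 36.6 mm

36.6


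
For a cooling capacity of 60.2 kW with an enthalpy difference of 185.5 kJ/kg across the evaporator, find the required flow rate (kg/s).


m_dot = Q / dh
m_dot = 60.2 / 185.5
m_dot = 0.3245 kg/s

0.3245


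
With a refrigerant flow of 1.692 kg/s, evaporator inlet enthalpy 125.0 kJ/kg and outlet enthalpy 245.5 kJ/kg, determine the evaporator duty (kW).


dh = 245.5 - 125.0 = 120.5 kJ/kg
Q_evap = m_dot * dh = 1.692 * 120.5
Q_evap = 203.89 kW

203.89


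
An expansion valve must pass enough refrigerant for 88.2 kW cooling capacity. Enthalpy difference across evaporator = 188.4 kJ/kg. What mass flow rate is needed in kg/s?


m_dot = Q / dh
m_dot = 88.2 / 188.4
m_dot = 0.4682 kg/s

0.4682


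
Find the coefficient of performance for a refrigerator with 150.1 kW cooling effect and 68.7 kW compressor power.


COP = Q_evap / W
COP = 150.1 / 68.7
COP = 2.185

2.185


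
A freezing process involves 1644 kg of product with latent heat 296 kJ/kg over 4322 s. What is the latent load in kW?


Q_lat = m * h_fg / t
Q_lat = 1644 * 296 / 4322
Q_lat = 112.59 kW

112.59


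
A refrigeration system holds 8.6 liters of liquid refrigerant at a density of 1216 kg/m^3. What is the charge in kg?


Charge = V * rho / 1000
Charge = 8.6 * 1216 / 1000
Charge = 10.46 kg

10.46


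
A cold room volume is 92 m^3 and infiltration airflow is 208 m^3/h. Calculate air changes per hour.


ACH = flow / volume
ACH = 208 / 92
ACH = 2.261

2.261


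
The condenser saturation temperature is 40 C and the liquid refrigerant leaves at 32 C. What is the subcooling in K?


Subcooling = T_cond - T_liquid
Subcooling = 40 - 32
Subcooling = 8 K

8


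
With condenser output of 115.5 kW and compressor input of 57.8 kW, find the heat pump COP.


COP_hp = Q_cond / W
COP_hp = 115.5 / 57.8
COP_hp = 1.998

1.998


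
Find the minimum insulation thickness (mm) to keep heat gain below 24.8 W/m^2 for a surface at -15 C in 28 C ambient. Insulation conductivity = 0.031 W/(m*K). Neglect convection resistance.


dT = 28 - (-15) = 43 K
thickness = k * dT / q_max * 1000
thickness = 0.031 * 43 / 24.8 * 1000
thickness = 53.8 mm

53.8


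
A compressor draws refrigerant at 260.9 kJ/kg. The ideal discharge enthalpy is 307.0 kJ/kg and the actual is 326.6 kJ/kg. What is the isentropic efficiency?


dh_ideal = 307.0 - 260.9 = 46.1 kJ/kg
dh_actual = 326.6 - 260.9 = 65.7 kJ/kg
eta_s = dh_ideal / dh_actual = 46.1 / 65.7
eta_s = 0.7017

0.7017


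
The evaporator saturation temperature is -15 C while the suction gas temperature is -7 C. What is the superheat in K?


Superheat = T_suction - T_evap
Superheat = -7 - (-15)
Superheat = 8 K

8


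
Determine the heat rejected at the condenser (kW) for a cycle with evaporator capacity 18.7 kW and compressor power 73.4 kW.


Q_cond = Q_evap + W
Q_cond = 18.7 + 73.4
Q_cond = 92.1 kW

92.1


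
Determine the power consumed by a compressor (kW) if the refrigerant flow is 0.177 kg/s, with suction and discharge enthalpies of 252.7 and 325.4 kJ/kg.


dh = 325.4 - 252.7 = 72.7 kJ/kg
W = m_dot * dh = 0.177 * 72.7 = 12.87 kW

12.87


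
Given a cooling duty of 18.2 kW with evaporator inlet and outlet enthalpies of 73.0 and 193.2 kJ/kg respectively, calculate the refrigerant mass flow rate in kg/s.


dh = 193.2 - 73.0 = 120.2 kJ/kg
m_dot = Q / dh = 18.2 / 120.2 = 0.1514 kg/s

0.1514


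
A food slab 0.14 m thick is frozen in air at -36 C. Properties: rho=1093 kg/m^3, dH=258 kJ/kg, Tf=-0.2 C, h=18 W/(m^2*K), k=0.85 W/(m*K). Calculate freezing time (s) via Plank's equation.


dT = -0.2 - (-36) = 35.8 K
term1 = a/(2h) = 0.14/(2*18) = 0.003888888889
term2 = a^2/(8k) = 0.14^2/(8*0.85) = 0.002882352941
t = rho*dH*1000/dT * (term1 + term2)
t = 1093*258*1000/35.8 * (0.003888888889 + 0.002882352941)
t = 53337 s

53337


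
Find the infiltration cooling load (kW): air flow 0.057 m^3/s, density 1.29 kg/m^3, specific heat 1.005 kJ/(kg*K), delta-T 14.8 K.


Q = V_dot * rho * cp * dT
Q = 0.057 * 1.29 * 1.005 * 14.8
Q = 1.094 kW

1.094


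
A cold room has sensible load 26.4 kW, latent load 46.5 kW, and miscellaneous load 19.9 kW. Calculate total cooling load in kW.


Q_total = Q_s + Q_l + Q_misc
Q_total = 26.4 + 46.5 + 19.9
Q_total = 92.8 kW

92.8


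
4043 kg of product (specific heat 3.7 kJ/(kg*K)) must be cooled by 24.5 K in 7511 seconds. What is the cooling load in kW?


Q = m * cp * dT / t
Q = 4043 * 3.7 * 24.5 / 7511
Q = 48.795 kW

48.795


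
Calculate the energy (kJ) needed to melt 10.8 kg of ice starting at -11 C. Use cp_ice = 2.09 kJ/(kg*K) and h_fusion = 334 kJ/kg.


Sensible heat = cp * dT = 2.09 * 11 = 22.99 kJ/kg
Total per kg = 22.99 + 334 = 356.99 kJ/kg
Q = m * total = 10.8 * 356.99
Q = 3855.5 kJ

3855.5


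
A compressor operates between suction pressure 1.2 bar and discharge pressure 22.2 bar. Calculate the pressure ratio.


PR = P_high / P_low
PR = 22.2 / 1.2
PR = 18.5

18.5


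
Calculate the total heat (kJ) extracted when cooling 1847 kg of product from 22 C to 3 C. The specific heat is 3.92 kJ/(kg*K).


dT = 22 - (3) = 19 K
Q = m * cp * dT = 1847 * 3.92 * 19
Q = 137565 kJ

137565


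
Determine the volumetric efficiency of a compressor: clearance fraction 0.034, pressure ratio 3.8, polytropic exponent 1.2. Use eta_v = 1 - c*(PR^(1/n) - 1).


PR^(1/n) = 3.8^(1/1.2) = 3.04195648
eta_v = 1 - 0.034 * (3.04195648 - 1)
eta_v = 0.9306

0.9306


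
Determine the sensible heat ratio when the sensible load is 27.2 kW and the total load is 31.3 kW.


SHR = Q_sensible / Q_total
SHR = 27.2 / 31.3
SHR = 0.869

0.869


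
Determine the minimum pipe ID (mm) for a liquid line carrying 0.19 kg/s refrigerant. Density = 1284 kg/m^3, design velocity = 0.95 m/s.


A = m_dot / (rho * v) = 0.19 / (1284 * 0.95) = 0.0001557632399 m^2
d = sqrt(4*A/pi) * 1000
d = 14.1 mm

14.1


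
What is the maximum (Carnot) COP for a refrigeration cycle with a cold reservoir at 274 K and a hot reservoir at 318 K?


dT = 318 - 274 = 44 K
COP_carnot = T_cold / dT = 274 / 44
COP_carnot = 6.227

6.227


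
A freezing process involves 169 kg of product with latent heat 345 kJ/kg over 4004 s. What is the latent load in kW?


Q_lat = m * h_fg / t
Q_lat = 169 * 345 / 4004
Q_lat = 14.56 kW

14.56


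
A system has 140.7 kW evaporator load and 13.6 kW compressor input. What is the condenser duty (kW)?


Q_cond = Q_evap + W
Q_cond = 140.7 + 13.6
Q_cond = 154.3 kW

154.3


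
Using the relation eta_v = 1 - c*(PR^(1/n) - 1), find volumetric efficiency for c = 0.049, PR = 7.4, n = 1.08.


PR^(1/n) = 7.4^(1/1.08) = 6.38034533
eta_v = 1 - 0.049 * (6.38034533 - 1)
eta_v = 0.7364

0.7364


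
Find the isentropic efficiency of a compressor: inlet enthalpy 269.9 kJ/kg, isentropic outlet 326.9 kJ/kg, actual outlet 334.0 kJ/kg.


dh_ideal = 326.9 - 269.9 = 57.0 kJ/kg
dh_actual = 334.0 - 269.9 = 64.1 kJ/kg
eta_s = dh_ideal / dh_actual = 57.0 / 64.1
eta_s = 0.8892

0.8892


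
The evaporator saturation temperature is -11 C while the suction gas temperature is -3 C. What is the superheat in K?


Superheat = T_suction - T_evap
Superheat = -3 - (-11)
Superheat = 8 K

8


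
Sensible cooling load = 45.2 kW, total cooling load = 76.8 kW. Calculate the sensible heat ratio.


SHR = Q_sensible / Q_total
SHR = 45.2 / 76.8
SHR = 0.589

0.589


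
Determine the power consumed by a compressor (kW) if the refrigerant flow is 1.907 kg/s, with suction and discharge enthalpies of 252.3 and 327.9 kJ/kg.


dh = 327.9 - 252.3 = 75.6 kJ/kg
W = m_dot * dh = 1.907 * 75.6 = 144.17 kW

144.17


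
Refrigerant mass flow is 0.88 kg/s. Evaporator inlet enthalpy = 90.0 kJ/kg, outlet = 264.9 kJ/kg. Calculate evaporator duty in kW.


dh = 264.9 - 90.0 = 174.9 kJ/kg
Q_evap = m_dot * dh = 0.88 * 174.9
Q_evap = 153.91 kW

153.91


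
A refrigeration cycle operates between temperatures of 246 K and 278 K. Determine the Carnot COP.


dT = 278 - 246 = 32 K
COP_carnot = T_cold / dT = 246 / 32
COP_carnot = 7.688

7.688


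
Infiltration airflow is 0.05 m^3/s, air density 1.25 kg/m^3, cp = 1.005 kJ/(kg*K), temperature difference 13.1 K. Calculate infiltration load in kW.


Q = V_dot * rho * cp * dT
Q = 0.05 * 1.25 * 1.005 * 13.1
Q = 0.823 kW

0.823


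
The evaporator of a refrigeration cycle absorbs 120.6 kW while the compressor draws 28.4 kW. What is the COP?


COP = Q_evap / W
COP = 120.6 / 28.4
COP = 4.246

4.246


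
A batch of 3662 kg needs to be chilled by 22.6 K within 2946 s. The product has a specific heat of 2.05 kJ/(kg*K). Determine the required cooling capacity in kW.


Q = m * cp * dT / t
Q = 3662 * 2.05 * 22.6 / 2946
Q = 57.59 kW

57.59


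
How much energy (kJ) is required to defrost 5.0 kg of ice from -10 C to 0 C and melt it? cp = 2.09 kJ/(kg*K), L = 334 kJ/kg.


Sensible heat = cp * dT = 2.09 * 10 = 20.9 kJ/kg
Total per kg = 20.9 + 334 = 354.9 kJ/kg
Q = m * total = 5.0 * 354.9
Q = 1774.5 kJ

1774.5


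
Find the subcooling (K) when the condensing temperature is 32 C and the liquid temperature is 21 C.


Subcooling = T_cond - T_liquid
Subcooling = 32 - 21
Subcooling = 11 K

11


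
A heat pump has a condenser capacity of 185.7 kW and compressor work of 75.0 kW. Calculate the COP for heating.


COP_hp = Q_cond / W
COP_hp = 185.7 / 75.0
COP_hp = 2.476

2.476


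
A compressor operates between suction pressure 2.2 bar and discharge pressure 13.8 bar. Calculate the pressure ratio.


PR = P_high / P_low
PR = 13.8 / 2.2
PR = 6.273

6.273


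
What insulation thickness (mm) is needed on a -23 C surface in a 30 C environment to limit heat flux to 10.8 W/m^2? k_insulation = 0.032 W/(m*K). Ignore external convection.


dT = 30 - (-23) = 53 K
thickness = k * dT / q_max * 1000
thickness = 0.032 * 53 / 10.8 * 1000
thickness = 157.0 mm

157.0


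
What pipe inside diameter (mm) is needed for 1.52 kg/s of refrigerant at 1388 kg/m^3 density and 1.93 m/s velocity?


A = m_dot / (rho * v) = 1.52 / (1388 * 1.93) = 0.0005674097744 m^2
d = sqrt(4*A/pi) * 1000
d = 26.9 mm

26.9


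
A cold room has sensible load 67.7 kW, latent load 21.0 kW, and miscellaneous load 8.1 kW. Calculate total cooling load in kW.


Q_total = Q_s + Q_l + Q_misc
Q_total = 67.7 + 21.0 + 8.1
Q_total = 96.8 kW

96.8


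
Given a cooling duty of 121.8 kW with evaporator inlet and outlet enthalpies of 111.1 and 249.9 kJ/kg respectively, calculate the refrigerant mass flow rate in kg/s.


dh = 249.9 - 111.1 = 138.8 kJ/kg
m_dot = Q / dh = 121.8 / 138.8 = 0.8775 kg/s

0.8775


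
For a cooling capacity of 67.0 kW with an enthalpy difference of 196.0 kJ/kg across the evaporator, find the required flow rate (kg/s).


m_dot = Q / dh
m_dot = 67.0 / 196.0
m_dot = 0.3418 kg/s

0.3418


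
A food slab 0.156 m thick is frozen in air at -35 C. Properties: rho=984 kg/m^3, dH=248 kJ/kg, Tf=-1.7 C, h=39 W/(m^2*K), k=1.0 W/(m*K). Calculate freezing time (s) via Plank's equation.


dT = -1.7 - (-35) = 33.3 K
term1 = a/(2h) = 0.156/(2*39) = 0.002
term2 = a^2/(8k) = 0.156^2/(8*1.0) = 0.003042
t = rho*dH*1000/dT * (term1 + term2)
t = 984*248*1000/33.3 * (0.002 + 0.003042)
t = 36949 s

36949


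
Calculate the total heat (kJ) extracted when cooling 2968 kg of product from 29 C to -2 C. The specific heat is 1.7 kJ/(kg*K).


dT = 29 - (-2) = 31 K
Q = m * cp * dT = 2968 * 1.7 * 31
Q = 156414 kJ

156414


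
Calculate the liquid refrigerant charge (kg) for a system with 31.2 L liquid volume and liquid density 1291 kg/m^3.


Charge = V * rho / 1000
Charge = 31.2 * 1291 / 1000
Charge = 40.28 kg

40.28


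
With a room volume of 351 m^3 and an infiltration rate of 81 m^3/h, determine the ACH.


ACH = flow / volume
ACH = 81 / 351
ACH = 0.231

0.231


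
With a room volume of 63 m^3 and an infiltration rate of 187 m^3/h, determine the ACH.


ACH = flow / volume
ACH = 187 / 63
ACH = 2.968

2.968


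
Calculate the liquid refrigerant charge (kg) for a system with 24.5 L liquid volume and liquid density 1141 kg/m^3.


Charge = V * rho / 1000
Charge = 24.5 * 1141 / 1000
Charge = 27.95 kg

27.95


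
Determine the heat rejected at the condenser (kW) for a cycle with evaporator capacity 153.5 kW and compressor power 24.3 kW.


Q_cond = Q_evap + W
Q_cond = 153.5 + 24.3
Q_cond = 177.8 kW

177.8


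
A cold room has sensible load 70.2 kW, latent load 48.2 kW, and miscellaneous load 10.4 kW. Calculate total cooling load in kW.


Q_total = Q_s + Q_l + Q_misc
Q_total = 70.2 + 48.2 + 10.4
Q_total = 128.8 kW

128.8


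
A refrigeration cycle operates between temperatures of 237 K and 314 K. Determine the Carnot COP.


dT = 314 - 237 = 77 K
COP_carnot = T_cold / dT = 237 / 77
COP_carnot = 3.078

3.078


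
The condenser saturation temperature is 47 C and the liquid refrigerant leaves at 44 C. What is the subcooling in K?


Subcooling = T_cond - T_liquid
Subcooling = 47 - 44
Subcooling = 3 K

3


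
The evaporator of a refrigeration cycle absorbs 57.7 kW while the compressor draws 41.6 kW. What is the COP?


COP = Q_evap / W
COP = 57.7 / 41.6
COP = 1.387

1.387


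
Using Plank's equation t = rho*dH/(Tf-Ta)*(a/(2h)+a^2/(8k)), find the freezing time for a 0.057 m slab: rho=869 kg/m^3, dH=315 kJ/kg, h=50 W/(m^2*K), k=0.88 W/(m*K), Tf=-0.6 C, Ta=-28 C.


dT = -0.6 - (-28) = 27.4 K
term1 = a/(2h) = 0.057/(2*50) = 0.00057
term2 = a^2/(8k) = 0.057^2/(8*0.88) = 0.0004615056818
t = rho*dH*1000/dT * (term1 + term2)
t = 869*315*1000/27.4 * (0.00057 + 0.0004615056818)
t = 10305 s

10305


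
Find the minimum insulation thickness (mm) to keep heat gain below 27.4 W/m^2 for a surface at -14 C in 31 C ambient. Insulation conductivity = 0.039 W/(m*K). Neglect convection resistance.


dT = 31 - (-14) = 45 K
thickness = k * dT / q_max * 1000
thickness = 0.039 * 45 / 27.4 * 1000
thickness = 64.1 mm

64.1


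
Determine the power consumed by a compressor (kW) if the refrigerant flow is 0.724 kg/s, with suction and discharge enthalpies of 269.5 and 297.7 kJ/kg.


dh = 297.7 - 269.5 = 28.2 kJ/kg
W = m_dot * dh = 0.724 * 28.2 = 20.42 kW

20.42


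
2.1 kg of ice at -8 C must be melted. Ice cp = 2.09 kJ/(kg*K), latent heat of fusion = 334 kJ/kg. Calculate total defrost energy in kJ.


Sensible heat = cp * dT = 2.09 * 8 = 16.72 kJ/kg
Total per kg = 16.72 + 334 = 350.72 kJ/kg
Q = m * total = 2.1 * 350.72
Q = 736.5 kJ

736.5


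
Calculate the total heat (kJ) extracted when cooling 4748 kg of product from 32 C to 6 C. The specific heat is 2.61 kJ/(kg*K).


dT = 32 - (6) = 26 K
Q = m * cp * dT = 4748 * 2.61 * 26
Q = 322199 kJ

322199


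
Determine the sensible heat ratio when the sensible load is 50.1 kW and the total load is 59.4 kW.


SHR = Q_sensible / Q_total
SHR = 50.1 / 59.4
SHR = 0.843

0.843


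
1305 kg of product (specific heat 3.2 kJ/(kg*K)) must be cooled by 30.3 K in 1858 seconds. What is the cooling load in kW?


Q = m * cp * dT / t
Q = 1305 * 3.2 * 30.3 / 1858
Q = 68.102 kW

68.102


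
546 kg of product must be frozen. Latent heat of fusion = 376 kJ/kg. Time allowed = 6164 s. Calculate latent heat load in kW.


Q_lat = m * h_fg / t
Q_lat = 546 * 376 / 6164
Q_lat = 33.31 kW

33.31


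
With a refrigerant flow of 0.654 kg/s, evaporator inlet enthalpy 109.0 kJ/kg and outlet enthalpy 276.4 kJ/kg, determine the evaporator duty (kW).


dh = 276.4 - 109.0 = 167.4 kJ/kg
Q_evap = m_dot * dh = 0.654 * 167.4
Q_evap = 109.48 kW

109.48


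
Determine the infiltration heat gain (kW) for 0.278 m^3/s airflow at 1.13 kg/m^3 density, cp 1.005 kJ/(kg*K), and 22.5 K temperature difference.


Q = V_dot * rho * cp * dT
Q = 0.278 * 1.13 * 1.005 * 22.5
Q = 7.103 kW

7.103


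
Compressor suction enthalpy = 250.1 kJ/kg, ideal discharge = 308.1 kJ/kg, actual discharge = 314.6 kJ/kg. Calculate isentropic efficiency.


dh_ideal = 308.1 - 250.1 = 58.0 kJ/kg
dh_actual = 314.6 - 250.1 = 64.5 kJ/kg
eta_s = dh_ideal / dh_actual = 58.0 / 64.5
eta_s = 0.8992

0.8992


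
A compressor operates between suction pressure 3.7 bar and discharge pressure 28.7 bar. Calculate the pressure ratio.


PR = P_high / P_low
PR = 28.7 / 3.7
PR = 7.757

7.757


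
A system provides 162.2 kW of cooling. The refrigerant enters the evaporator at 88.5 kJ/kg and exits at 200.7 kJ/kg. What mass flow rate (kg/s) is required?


dh = 200.7 - 88.5 = 112.2 kJ/kg
m_dot = Q / dh = 162.2 / 112.2 = 1.4456 kg/s

1.4456


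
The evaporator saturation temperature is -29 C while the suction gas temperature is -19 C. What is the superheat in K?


Superheat = T_suction - T_evap
Superheat = -19 - (-29)
Superheat = 10 K

10


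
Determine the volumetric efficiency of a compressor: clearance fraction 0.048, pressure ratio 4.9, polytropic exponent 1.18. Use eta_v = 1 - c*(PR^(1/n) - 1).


PR^(1/n) = 4.9^(1/1.18) = 3.84513801
eta_v = 1 - 0.048 * (3.84513801 - 1)
eta_v = 0.8634

0.8634


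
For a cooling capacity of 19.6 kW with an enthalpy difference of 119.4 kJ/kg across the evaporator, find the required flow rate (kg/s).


m_dot = Q / dh
m_dot = 19.6 / 119.4
m_dot = 0.1642 kg/s

0.1642


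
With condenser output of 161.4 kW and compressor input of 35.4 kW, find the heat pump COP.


COP_hp = Q_cond / W
COP_hp = 161.4 / 35.4
COP_hp = 4.559

4.559


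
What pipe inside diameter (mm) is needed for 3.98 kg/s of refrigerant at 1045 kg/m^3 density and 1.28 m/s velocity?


A = m_dot / (rho * v) = 3.98 / (1045 * 1.28) = 0.002975478469 m^2
d = sqrt(4*A/pi) * 1000
d = 61.6 mm

61.6


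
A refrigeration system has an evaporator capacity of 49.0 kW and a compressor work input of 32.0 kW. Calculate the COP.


COP = Q_evap / W
COP = 49.0 / 32.0
COP = 1.531

1.531


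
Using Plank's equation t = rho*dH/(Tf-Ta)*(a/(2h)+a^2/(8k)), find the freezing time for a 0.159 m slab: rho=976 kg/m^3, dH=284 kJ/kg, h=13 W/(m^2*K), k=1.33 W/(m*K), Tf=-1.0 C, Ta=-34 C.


dT = -1.0 - (-34) = 33.0 K
term1 = a/(2h) = 0.159/(2*13) = 0.006115384615
term2 = a^2/(8k) = 0.159^2/(8*1.33) = 0.002376033835
t = rho*dH*1000/dT * (term1 + term2)
t = 976*284*1000/33.0 * (0.006115384615 + 0.002376033835)
t = 71324 s

71324


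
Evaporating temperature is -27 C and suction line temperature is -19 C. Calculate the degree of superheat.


Superheat = T_suction - T_evap
Superheat = -19 - (-27)
Superheat = 8 K

8


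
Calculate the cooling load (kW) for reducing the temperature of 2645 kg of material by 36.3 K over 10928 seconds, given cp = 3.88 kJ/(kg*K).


Q = m * cp * dT / t
Q = 2645 * 3.88 * 36.3 / 10928
Q = 34.09 kW

34.09


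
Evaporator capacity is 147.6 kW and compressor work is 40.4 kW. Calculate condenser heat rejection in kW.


Q_cond = Q_evap + W
Q_cond = 147.6 + 40.4
Q_cond = 188.0 kW

188.0


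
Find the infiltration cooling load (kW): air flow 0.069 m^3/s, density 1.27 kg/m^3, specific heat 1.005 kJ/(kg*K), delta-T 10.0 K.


Q = V_dot * rho * cp * dT
Q = 0.069 * 1.27 * 1.005 * 10.0
Q = 0.881 kW

0.881


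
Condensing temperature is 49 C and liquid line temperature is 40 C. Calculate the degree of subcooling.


Subcooling = T_cond - T_liquid
Subcooling = 49 - 40
Subcooling = 9 K

9


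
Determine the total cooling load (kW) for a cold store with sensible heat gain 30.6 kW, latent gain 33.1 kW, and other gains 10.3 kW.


Q_total = Q_s + Q_l + Q_misc
Q_total = 30.6 + 33.1 + 10.3
Q_total = 74.0 kW

74.0


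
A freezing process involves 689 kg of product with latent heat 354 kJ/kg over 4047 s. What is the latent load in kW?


Q_lat = m * h_fg / t
Q_lat = 689 * 354 / 4047
Q_lat = 60.27 kW

60.27


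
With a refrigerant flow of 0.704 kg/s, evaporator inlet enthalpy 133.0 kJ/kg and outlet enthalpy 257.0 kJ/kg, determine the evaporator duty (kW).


dh = 257.0 - 133.0 = 124.0 kJ/kg
Q_evap = m_dot * dh = 0.704 * 124.0
Q_evap = 87.3 kW

87.3


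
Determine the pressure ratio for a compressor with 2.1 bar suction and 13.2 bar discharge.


PR = P_high / P_low
PR = 13.2 / 2.1
PR = 6.286

6.286


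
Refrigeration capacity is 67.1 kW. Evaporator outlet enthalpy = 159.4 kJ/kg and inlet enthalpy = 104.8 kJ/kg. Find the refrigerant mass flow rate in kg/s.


dh = 159.4 - 104.8 = 54.6 kJ/kg
m_dot = Q / dh = 67.1 / 54.6 = 1.2289 kg/s

1.2289


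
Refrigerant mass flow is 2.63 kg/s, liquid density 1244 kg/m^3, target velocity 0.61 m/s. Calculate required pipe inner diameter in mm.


A = m_dot / (rho * v) = 2.63 / (1244 * 0.61) = 0.003465816246 m^2
d = sqrt(4*A/pi) * 1000
d = 66.4 mm

66.4


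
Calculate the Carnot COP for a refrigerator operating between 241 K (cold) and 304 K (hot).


dT = 304 - 241 = 63 K
COP_carnot = T_cold / dT = 241 / 63
COP_carnot = 3.825

3.825


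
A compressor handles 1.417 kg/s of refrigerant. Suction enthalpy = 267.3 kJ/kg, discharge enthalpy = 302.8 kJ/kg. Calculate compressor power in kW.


dh = 302.8 - 267.3 = 35.5 kJ/kg
W = m_dot * dh = 1.417 * 35.5 = 50.3 kW

50.3


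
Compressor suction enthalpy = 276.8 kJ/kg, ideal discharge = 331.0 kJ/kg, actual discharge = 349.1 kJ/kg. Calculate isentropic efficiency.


dh_ideal = 331.0 - 276.8 = 54.2 kJ/kg
dh_actual = 349.1 - 276.8 = 72.3 kJ/kg
eta_s = dh_ideal / dh_actual = 54.2 / 72.3
eta_s = 0.7497

0.7497


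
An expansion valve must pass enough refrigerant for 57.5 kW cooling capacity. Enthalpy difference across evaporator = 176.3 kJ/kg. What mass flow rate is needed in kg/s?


m_dot = Q / dh
m_dot = 57.5 / 176.3
m_dot = 0.3261 kg/s

0.3261


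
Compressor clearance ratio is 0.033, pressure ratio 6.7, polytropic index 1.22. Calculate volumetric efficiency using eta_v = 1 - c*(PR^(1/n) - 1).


PR^(1/n) = 6.7^(1/1.22) = 4.75456177
eta_v = 1 - 0.033 * (4.75456177 - 1)
eta_v = 0.8761

0.8761


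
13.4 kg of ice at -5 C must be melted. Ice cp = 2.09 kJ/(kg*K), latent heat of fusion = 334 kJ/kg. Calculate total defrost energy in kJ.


Sensible heat = cp * dT = 2.09 * 5 = 10.45 kJ/kg
Total per kg = 10.45 + 334 = 344.45 kJ/kg
Q = m * total = 13.4 * 344.45
Q = 4615.6 kJ

4615.6


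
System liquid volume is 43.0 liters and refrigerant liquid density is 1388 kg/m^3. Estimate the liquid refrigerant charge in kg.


Charge = V * rho / 1000
Charge = 43.0 * 1388 / 1000
Charge = 59.68 kg

59.68


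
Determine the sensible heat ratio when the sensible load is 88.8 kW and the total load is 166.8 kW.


SHR = Q_sensible / Q_total
SHR = 88.8 / 166.8
SHR = 0.532

0.532


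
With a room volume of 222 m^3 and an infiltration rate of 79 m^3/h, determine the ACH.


ACH = flow / volume
ACH = 79 / 222
ACH = 0.356

0.356


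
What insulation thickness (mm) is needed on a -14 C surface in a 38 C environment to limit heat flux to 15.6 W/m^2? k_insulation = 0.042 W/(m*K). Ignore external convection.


dT = 38 - (-14) = 52 K
thickness = k * dT / q_max * 1000
thickness = 0.042 * 52 / 15.6 * 1000
thickness = 140.0 mm

140.0


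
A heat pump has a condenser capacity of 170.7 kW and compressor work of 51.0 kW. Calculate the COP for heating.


COP_hp = Q_cond / W
COP_hp = 170.7 / 51.0
COP_hp = 3.347

3.347


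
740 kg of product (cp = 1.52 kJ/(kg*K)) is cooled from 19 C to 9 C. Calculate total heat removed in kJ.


dT = 19 - (9) = 10 K
Q = m * cp * dT = 740 * 1.52 * 10
Q = 11248 kJ

11248


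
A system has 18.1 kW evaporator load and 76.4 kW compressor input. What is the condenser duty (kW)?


Q_cond = Q_evap + W
Q_cond = 18.1 + 76.4
Q_cond = 94.5 kW

94.5


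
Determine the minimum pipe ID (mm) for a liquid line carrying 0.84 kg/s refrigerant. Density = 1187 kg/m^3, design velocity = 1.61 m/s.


A = m_dot / (rho * v) = 0.84 / (1187 * 1.61) = 0.000439544339 m^2
d = sqrt(4*A/pi) * 1000
d = 23.7 mm

23.7


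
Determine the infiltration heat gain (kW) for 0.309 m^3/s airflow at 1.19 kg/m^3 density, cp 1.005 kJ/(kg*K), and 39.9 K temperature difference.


Q = V_dot * rho * cp * dT
Q = 0.309 * 1.19 * 1.005 * 39.9
Q = 14.745 kW

14.745


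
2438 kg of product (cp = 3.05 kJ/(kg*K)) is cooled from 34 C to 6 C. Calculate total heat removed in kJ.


dT = 34 - (6) = 28 K
Q = m * cp * dT = 2438 * 3.05 * 28
Q = 208205 kJ

208205


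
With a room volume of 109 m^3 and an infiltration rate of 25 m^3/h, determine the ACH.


ACH = flow / volume
ACH = 25 / 109
ACH = 0.229

0.229


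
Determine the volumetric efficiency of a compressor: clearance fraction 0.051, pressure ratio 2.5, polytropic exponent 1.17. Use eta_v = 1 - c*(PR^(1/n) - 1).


PR^(1/n) = 2.5^(1/1.17) = 2.18836452
eta_v = 1 - 0.051 * (2.18836452 - 1)
eta_v = 0.9394

0.9394


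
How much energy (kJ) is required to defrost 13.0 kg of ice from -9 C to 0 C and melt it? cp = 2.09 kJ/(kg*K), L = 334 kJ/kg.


Sensible heat = cp * dT = 2.09 * 9 = 18.81 kJ/kg
Total per kg = 18.81 + 334 = 352.81 kJ/kg
Q = m * total = 13.0 * 352.81
Q = 4586.5 kJ

4586.5


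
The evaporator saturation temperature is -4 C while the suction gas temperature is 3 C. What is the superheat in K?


Superheat = T_suction - T_evap
Superheat = 3 - (-4)
Superheat = 7 K

7


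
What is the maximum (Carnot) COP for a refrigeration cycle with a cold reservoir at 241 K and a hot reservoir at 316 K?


dT = 316 - 241 = 75 K
COP_carnot = T_cold / dT = 241 / 75
COP_carnot = 3.213

3.213


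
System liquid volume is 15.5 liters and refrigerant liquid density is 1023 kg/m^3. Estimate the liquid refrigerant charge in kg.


Charge = V * rho / 1000
Charge = 15.5 * 1023 / 1000
Charge = 15.86 kg

15.86


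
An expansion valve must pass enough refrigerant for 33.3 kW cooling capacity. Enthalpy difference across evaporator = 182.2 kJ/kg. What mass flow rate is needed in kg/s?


m_dot = Q / dh
m_dot = 33.3 / 182.2
m_dot = 0.1828 kg/s

0.1828


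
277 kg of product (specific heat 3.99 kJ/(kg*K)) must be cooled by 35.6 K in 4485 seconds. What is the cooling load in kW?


Q = m * cp * dT / t
Q = 277 * 3.99 * 35.6 / 4485
Q = 8.773 kW

8.773


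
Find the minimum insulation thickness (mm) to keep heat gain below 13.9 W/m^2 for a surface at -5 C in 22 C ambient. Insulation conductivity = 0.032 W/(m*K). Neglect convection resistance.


dT = 22 - (-5) = 27 K
thickness = k * dT / q_max * 1000
thickness = 0.032 * 27 / 13.9 * 1000
thickness = 62.2 mm

62.2


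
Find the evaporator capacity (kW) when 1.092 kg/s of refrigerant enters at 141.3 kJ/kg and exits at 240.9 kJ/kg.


dh = 240.9 - 141.3 = 99.6 kJ/kg
Q_evap = m_dot * dh = 1.092 * 99.6
Q_evap = 108.76 kW

108.76


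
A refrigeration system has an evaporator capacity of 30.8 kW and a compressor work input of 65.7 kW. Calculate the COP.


COP = Q_evap / W
COP = 30.8 / 65.7
COP = 0.469

0.469


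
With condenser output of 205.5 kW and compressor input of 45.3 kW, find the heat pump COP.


COP_hp = Q_cond / W
COP_hp = 205.5 / 45.3
COP_hp = 4.536

4.536


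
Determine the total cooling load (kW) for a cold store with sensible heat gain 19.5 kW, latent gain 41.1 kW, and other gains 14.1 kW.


Q_total = Q_s + Q_l + Q_misc
Q_total = 19.5 + 41.1 + 14.1
Q_total = 74.7 kW

74.7


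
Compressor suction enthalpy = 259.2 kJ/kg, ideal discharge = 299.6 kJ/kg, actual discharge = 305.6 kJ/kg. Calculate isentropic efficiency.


dh_ideal = 299.6 - 259.2 = 40.4 kJ/kg
dh_actual = 305.6 - 259.2 = 46.4 kJ/kg
eta_s = dh_ideal / dh_actual = 40.4 / 46.4
eta_s = 0.8707

0.8707


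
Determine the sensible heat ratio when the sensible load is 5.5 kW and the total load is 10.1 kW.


SHR = Q_sensible / Q_total
SHR = 5.5 / 10.1
SHR = 0.545

0.545


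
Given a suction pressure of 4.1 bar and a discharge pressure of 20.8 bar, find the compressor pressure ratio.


PR = P_high / P_low
PR = 20.8 / 4.1
PR = 5.073

5.073


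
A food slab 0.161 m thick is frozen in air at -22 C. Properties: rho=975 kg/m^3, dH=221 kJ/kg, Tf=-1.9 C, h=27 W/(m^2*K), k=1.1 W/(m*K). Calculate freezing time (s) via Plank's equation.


dT = -1.9 - (-22) = 20.1 K
term1 = a/(2h) = 0.161/(2*27) = 0.002981481481
term2 = a^2/(8k) = 0.161^2/(8*1.1) = 0.002945568182
t = rho*dH*1000/dT * (term1 + term2)
t = 975*221*1000/20.1 * (0.002981481481 + 0.002945568182)
t = 63539 s

63539


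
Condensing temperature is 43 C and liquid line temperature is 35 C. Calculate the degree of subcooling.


Subcooling = T_cond - T_liquid
Subcooling = 43 - 35
Subcooling = 8 K

8


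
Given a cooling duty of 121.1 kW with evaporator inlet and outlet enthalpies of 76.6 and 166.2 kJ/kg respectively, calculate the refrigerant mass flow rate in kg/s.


dh = 166.2 - 76.6 = 89.6 kJ/kg
m_dot = Q / dh = 121.1 / 89.6 = 1.3516 kg/s

1.3516


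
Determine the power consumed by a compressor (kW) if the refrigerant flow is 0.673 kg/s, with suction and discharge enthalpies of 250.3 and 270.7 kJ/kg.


dh = 270.7 - 250.3 = 20.4 kJ/kg
W = m_dot * dh = 0.673 * 20.4 = 13.73 kW

13.73


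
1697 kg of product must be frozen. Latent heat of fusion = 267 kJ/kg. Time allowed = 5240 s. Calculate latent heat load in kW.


Q_lat = m * h_fg / t
Q_lat = 1697 * 267 / 5240
Q_lat = 86.47 kW

86.47


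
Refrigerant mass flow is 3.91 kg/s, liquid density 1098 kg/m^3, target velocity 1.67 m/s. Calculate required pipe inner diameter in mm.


A = m_dot / (rho * v) = 3.91 / (1098 * 1.67) = 0.002132347327 m^2
d = sqrt(4*A/pi) * 1000
d = 52.1 mm

52.1


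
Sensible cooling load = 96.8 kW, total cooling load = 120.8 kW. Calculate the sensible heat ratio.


SHR = Q_sensible / Q_total
SHR = 96.8 / 120.8
SHR = 0.801

0.801


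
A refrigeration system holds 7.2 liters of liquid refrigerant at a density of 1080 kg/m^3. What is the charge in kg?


Charge = V * rho / 1000
Charge = 7.2 * 1080 / 1000
Charge = 7.78 kg

7.78


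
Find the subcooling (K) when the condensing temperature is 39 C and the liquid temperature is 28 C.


Subcooling = T_cond - T_liquid
Subcooling = 39 - 28
Subcooling = 11 K

11


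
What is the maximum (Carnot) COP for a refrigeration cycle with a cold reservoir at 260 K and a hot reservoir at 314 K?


dT = 314 - 260 = 54 K
COP_carnot = T_cold / dT = 260 / 54
COP_carnot = 4.815

4.815


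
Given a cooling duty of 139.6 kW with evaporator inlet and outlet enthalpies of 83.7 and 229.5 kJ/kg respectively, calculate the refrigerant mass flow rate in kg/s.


dh = 229.5 - 83.7 = 145.8 kJ/kg
m_dot = Q / dh = 139.6 / 145.8 = 0.9575 kg/s

0.9575


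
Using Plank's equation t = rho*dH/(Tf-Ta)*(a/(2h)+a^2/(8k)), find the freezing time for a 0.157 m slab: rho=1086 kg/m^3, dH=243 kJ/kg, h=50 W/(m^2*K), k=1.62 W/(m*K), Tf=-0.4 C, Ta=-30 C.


dT = -0.4 - (-30) = 29.6 K
term1 = a/(2h) = 0.157/(2*50) = 0.00157
term2 = a^2/(8k) = 0.157^2/(8*1.62) = 0.001901929012
t = rho*dH*1000/dT * (term1 + term2)
t = 1086*243*1000/29.6 * (0.00157 + 0.001901929012)
t = 30954 s

30954


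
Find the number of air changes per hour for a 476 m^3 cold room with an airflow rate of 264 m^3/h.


ACH = flow / volume
ACH = 264 / 476
ACH = 0.555

0.555


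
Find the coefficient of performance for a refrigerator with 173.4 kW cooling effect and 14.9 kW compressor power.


COP = Q_evap / W
COP = 173.4 / 14.9
COP = 11.638

11.638


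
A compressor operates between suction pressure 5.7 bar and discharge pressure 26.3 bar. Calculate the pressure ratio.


PR = P_high / P_low
PR = 26.3 / 5.7
PR = 4.614

4.614


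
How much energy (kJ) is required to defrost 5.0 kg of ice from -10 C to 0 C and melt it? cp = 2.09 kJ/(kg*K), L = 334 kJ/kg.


Sensible heat = cp * dT = 2.09 * 10 = 20.9 kJ/kg
Total per kg = 20.9 + 334 = 354.9 kJ/kg
Q = m * total = 5.0 * 354.9
Q = 1774.5 kJ

1774.5


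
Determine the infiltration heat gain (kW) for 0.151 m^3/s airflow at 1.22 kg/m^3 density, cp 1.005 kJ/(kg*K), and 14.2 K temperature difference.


Q = V_dot * rho * cp * dT
Q = 0.151 * 1.22 * 1.005 * 14.2
Q = 2.629 kW

2.629


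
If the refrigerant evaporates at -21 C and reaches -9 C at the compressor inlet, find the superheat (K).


Superheat = T_suction - T_evap
Superheat = -9 - (-21)
Superheat = 12 K

12


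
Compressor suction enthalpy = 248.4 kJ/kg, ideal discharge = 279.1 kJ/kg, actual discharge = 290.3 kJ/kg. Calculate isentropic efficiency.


dh_ideal = 279.1 - 248.4 = 30.7 kJ/kg
dh_actual = 290.3 - 248.4 = 41.9 kJ/kg
eta_s = dh_ideal / dh_actual = 30.7 / 41.9
eta_s = 0.7327

0.7327


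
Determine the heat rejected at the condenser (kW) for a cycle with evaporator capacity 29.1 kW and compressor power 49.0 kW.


Q_cond = Q_evap + W
Q_cond = 29.1 + 49.0
Q_cond = 78.1 kW

78.1


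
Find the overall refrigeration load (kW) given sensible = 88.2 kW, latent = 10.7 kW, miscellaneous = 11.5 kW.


Q_total = Q_s + Q_l + Q_misc
Q_total = 88.2 + 10.7 + 11.5
Q_total = 110.4 kW

110.4


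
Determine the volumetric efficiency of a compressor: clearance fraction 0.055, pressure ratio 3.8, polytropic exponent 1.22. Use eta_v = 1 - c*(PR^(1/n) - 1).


PR^(1/n) = 3.8^(1/1.22) = 2.98698097
eta_v = 1 - 0.055 * (2.98698097 - 1)
eta_v = 0.8907

0.8907


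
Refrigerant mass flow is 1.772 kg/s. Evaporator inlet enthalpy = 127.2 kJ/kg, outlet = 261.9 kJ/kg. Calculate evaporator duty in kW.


dh = 261.9 - 127.2 = 134.7 kJ/kg
Q_evap = m_dot * dh = 1.772 * 134.7
Q_evap = 238.69 kW

238.69


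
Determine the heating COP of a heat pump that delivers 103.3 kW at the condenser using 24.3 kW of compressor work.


COP_hp = Q_cond / W
COP_hp = 103.3 / 24.3
COP_hp = 4.251

4.251


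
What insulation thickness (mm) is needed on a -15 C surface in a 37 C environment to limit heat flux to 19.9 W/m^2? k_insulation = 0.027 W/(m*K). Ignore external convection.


dT = 37 - (-15) = 52 K
thickness = k * dT / q_max * 1000
thickness = 0.027 * 52 / 19.9 * 1000
thickness = 70.6 mm

70.6


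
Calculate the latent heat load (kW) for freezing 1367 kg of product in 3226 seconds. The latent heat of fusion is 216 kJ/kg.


Q_lat = m * h_fg / t
Q_lat = 1367 * 216 / 3226
Q_lat = 91.53 kW

91.53


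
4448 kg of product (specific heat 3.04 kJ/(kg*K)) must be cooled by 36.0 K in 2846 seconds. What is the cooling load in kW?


Q = m * cp * dT / t
Q = 4448 * 3.04 * 36.0 / 2846
Q = 171.043 kW

171.043


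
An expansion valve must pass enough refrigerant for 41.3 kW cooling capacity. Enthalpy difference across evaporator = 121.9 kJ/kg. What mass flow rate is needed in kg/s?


m_dot = Q / dh
m_dot = 41.3 / 121.9
m_dot = 0.3388 kg/s

0.3388


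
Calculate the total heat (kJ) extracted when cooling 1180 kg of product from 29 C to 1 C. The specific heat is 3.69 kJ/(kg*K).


dT = 29 - (1) = 28 K
Q = m * cp * dT = 1180 * 3.69 * 28
Q = 121918 kJ

121918


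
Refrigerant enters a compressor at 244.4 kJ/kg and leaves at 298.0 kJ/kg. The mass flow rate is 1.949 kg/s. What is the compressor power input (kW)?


dh = 298.0 - 244.4 = 53.6 kJ/kg
W = m_dot * dh = 1.949 * 53.6 = 104.47 kW

104.47


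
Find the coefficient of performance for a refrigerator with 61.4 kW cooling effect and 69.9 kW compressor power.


COP = Q_evap / W
COP = 61.4 / 69.9
COP = 0.878

0.878


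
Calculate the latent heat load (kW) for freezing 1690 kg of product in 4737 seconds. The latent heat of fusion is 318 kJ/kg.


Q_lat = m * h_fg / t
Q_lat = 1690 * 318 / 4737
Q_lat = 113.45 kW

113.45


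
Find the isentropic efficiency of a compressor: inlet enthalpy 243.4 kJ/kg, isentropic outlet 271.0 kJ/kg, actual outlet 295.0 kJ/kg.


dh_ideal = 271.0 - 243.4 = 27.6 kJ/kg
dh_actual = 295.0 - 243.4 = 51.6 kJ/kg
eta_s = dh_ideal / dh_actual = 27.6 / 51.6
eta_s = 0.5349

0.5349


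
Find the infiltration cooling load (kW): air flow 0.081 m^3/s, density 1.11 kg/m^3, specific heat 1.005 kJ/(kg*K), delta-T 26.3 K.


Q = V_dot * rho * cp * dT
Q = 0.081 * 1.11 * 1.005 * 26.3
Q = 2.376 kW

2.376


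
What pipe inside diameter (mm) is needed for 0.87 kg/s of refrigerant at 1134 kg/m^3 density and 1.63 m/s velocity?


A = m_dot / (rho * v) = 0.87 / (1134 * 1.63) = 0.0004706722498 m^2
d = sqrt(4*A/pi) * 1000
d = 24.5 mm

24.5
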